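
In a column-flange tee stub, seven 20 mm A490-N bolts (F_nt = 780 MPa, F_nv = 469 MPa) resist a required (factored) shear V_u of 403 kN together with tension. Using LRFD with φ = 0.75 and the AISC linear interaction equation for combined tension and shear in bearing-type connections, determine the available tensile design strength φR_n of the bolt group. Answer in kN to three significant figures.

1000 kN

A_b = π·20²/4 = 314.2 mm²; f_rv = 403 × 1000 / (7 × 314.2) = 183.3 MPa.
F'_nt = 1.3 F_nt − (F_nt / φF_nv) f_rv = 1.3·780 − (780/(0.75·469))·183.3 = 607.6 MPa, capped at F_nt → F'_nt = 607.6 MPa.
R_n = F'_nt · A_b · n = 607.6 × 314.2 × 7 / 1000 = 1336 kN.
Design strength φR_n = 0.75 × 1336 = 1000 kN.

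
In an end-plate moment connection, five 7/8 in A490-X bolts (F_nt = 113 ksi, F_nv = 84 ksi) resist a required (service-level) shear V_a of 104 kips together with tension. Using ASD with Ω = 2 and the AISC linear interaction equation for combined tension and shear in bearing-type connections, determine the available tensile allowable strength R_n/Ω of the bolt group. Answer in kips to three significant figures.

80.9 kips

A_b = π·0.875²/4 = 0.6013 in²; f_rv = 104 / (5 × 0.6013) = 34.59 ksi.
F'_nt = 1.3 F_nt − (Ω F_nt / F_nv) f_rv = 1.3·113 − (2·113/84)·34.59 = 53.83 ksi, capped at F_nt → F'_nt = 53.83 ksi.
R_n = F'_nt · A_b · n = 53.83 × 0.6013 × 5 = 161.9 kips.
Allowable strength R_n/Ω = 161.9 / 2 = 80.9 kips.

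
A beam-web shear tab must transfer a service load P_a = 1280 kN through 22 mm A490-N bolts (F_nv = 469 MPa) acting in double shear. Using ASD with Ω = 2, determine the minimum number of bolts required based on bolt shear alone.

A_b = π·22²/4 = 380.1 mm².
Per-bolt allowable strength R_n/Ω = 469 × 380.1 × 2 / 1000 / 2 = 178.3 kN.
n ≥ 1280 / 178.3 = 7.18 → use 8 bolts.

8 bolts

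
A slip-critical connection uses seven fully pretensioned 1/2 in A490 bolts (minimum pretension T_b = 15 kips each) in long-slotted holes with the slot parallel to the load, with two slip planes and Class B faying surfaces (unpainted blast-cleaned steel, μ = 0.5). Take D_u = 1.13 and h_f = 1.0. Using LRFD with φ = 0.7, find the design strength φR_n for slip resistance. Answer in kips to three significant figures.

83.1 kips

R_n = μ · D_u · h_f · T_b · n_s · n_b = 0.5 × 1.13 × 1.0 × 15 × 2 × 7 = 118.6 kips.
Design strength φR_n = 0.7 × 118.6 = 83.1 kips.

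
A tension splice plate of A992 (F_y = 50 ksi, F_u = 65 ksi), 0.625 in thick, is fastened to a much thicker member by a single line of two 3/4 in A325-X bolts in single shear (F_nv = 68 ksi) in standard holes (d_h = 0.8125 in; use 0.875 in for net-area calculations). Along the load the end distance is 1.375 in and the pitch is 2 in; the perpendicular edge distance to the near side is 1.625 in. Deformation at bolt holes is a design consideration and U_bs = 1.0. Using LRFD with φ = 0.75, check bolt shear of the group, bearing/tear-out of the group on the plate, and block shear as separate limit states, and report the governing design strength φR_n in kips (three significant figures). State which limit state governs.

Bolt shear: A_b = π·0.75²/4 = 0.4418 in²; R_n = 68 × 0.4418 × 2 × 1 = 60.08 kips → 0.75 × 60.08 = 45.1 kips.
Bearing: edge l_c = 0.9688, r_n = 47.23 kips; interior l_c = 1.188, r_n = 57.89 kips; R_n = 47.23 + 1·57.89 = 105.1 kips → 78.8 kips.
Block shear: A_gv = 2.109, A_nv = 1.289, A_nt = 0.7422 in²; R_n = min(0.6F_uA_nv, 0.6F_yA_gv) + U_bs·F_u·A_nt = 98.52 kips → 73.9 kips.
Bolt shear governs: 45.1 kips.

45.1 kips (bolt shear governs)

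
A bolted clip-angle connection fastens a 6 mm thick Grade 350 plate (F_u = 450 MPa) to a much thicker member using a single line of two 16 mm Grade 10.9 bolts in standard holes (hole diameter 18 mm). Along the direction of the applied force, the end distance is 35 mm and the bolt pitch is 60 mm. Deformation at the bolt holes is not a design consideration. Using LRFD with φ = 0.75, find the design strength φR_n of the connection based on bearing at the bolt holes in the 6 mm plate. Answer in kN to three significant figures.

Per bolt r_n = 1.5 l_c t F_u ≤ 3.0 d t F_u; upper limit = 3.0 × 16 × 6 × 450 / 1000 = 129.6 kN.
Edge bolt: l_c = 35 − 18/2 = 26 mm → 1.5 × 26 × 6 × 450 / 1000 = 105.3 → r_n = 105.3 kN.
Interior bolts: l_c = 60 − 18 = 42 mm → 1.5 × 42 × 6 × 450 / 1000 = 170.1 → r_n = 129.6 kN.
R_n = 1 × 105.3 + 1 × 129.6 = 234.9 kN.
Design strength φR_n = 0.75 × 234.9 = 176 kN.

176 kN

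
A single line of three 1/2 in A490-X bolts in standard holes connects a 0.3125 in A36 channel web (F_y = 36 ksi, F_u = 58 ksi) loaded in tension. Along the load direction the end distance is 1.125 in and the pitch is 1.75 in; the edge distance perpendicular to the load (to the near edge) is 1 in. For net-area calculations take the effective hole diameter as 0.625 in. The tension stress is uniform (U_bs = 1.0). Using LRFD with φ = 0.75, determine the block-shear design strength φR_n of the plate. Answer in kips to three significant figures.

32.8 kips

Shear plane L_v = 1.125 + 2·1.75 = 4.625 in; A_gv = 4.625 × 0.3125 = 1.445 in².
A_nv = (4.625 − 2.5·0.625) × 0.3125 = 0.957 in².
A_nt = (1 − 0.5·0.625) × 0.3125 = 0.2148 in².
0.6 F_u A_nv = 33.3 kips; 0.6 F_y A_gv = 31.22 kips → shear yielding governs the shear term.
R_n = 31.22 + 1.0 × 58 × 0.2148 = 43.68 kips.
Design strength φR_n = 0.75 × 43.68 = 32.8 kips.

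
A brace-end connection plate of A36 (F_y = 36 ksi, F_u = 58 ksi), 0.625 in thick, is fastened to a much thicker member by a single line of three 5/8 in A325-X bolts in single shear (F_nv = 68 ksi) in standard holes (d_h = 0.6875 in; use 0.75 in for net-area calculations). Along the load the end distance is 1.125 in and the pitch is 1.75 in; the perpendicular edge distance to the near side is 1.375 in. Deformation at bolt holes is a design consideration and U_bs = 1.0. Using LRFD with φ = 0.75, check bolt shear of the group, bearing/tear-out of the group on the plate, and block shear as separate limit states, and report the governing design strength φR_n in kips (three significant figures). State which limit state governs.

Bolt shear: A_b = π·0.625²/4 = 0.3068 in²; R_n = 68 × 0.3068 × 3 × 1 = 62.59 kips → 0.75 × 62.59 = 46.9 kips.
Bearing: edge l_c = 0.7812, r_n = 33.98 kips; interior l_c = 1.062, r_n = 46.22 kips; R_n = 33.98 + 2·46.22 = 126.4 kips → 94.8 kips.
Block shear: A_gv = 2.891, A_nv = 1.719, A_nt = 0.625 in²; R_n = min(0.6F_uA_nv, 0.6F_yA_gv) + U_bs·F_u·A_nt = 96.06 kips → 72 kips.
Bolt shear governs: 46.9 kips.

46.9 kips (bolt shear governs)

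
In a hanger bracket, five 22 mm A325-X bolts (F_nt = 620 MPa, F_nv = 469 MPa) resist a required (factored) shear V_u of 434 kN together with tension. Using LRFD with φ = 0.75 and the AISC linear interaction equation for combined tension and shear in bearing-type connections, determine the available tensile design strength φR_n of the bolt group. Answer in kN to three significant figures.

A_b = π·22²/4 = 380.1 mm²; f_rv = 434 × 1000 / (5 × 380.1) = 228.3 MPa.
F'_nt = 1.3 F_nt − (F_nt / φF_nv) f_rv = 1.3·620 − (620/(0.75·469))·228.3 = 403.5 MPa, capped at F_nt → F'_nt = 403.5 MPa.
R_n = F'_nt · A_b · n = 403.5 × 380.1 × 5 / 1000 = 767 kN.
Design strength φR_n = 0.75 × 767 = 575 kN.

575 kN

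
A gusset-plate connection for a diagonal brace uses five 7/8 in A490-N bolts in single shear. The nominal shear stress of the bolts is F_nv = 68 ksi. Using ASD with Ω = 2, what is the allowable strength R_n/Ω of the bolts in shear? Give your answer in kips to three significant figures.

102 kips

A_b = π × 0.875² / 4 = 0.6013 in².
R_n = F_nv · A_b · n · n_s = 68 × 0.6013 × 5 × 1 = 204.4 kips.
Allowable strength R_n/Ω = 204.4 / 2 = 102 kips.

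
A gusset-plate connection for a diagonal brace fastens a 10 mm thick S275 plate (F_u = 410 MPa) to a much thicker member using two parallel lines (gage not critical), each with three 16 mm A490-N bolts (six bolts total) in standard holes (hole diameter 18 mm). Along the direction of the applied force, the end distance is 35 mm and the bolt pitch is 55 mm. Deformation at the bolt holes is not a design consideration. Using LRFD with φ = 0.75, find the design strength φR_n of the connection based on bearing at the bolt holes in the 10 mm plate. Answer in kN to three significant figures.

Per bolt r_n = 1.5 l_c t F_u ≤ 3.0 d t F_u; upper limit = 3.0 × 16 × 10 × 410 / 1000 = 196.8 kN.
Edge bolt: l_c = 35 − 18/2 = 26 mm → 1.5 × 26 × 10 × 410 / 1000 = 159.9 → r_n = 159.9 kN.
Interior bolts: l_c = 55 − 18 = 37 mm → 1.5 × 37 × 10 × 410 / 1000 = 227.6 → r_n = 196.8 kN.
R_n = 2 × 159.9 + 4 × 196.8 = 1107 kN.
Design strength φR_n = 0.75 × 1107 = 830 kN.

830 kN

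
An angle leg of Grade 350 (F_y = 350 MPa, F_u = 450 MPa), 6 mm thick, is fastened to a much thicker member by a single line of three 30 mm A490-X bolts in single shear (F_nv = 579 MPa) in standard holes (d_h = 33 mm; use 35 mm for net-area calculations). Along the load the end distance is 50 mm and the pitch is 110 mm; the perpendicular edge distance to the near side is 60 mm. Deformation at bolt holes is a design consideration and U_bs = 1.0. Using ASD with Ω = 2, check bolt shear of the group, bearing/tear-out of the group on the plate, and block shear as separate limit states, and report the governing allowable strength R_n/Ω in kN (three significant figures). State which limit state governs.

Bolt shear: A_b = π·30²/4 = 706.9 mm²; R_n = 579 × 706.9 × 3 × 1 / 1000 = 1228 kN → 1228 / 2 = 614 kN.
Bearing: edge l_c = 33.5, r_n = 108.5 kN; interior l_c = 77, r_n = 194.4 kN; R_n = 108.5 + 2·194.4 = 497.3 kN → 249 kN.
Block shear: A_gv = 1620, A_nv = 1095, A_nt = 255 mm²; R_n = min(0.6F_uA_nv, 0.6F_yA_gv) + U_bs·F_u·A_nt = 410.4 kN → 205 kN.
Block shear governs: 205 kN.

205 kN (block shear governs)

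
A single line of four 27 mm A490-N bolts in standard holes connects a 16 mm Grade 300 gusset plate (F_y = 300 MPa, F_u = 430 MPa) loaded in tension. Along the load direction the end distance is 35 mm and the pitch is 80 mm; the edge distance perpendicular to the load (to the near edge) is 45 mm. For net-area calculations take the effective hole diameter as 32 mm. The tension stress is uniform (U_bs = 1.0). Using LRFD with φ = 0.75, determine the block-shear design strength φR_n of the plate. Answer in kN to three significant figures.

Shear plane L_v = 35 + 3·80 = 275 mm; A_gv = 275 × 16 = 4400 mm².
A_nv = (275 − 3.5·32) × 16 = 2608 mm².
A_nt = (45 − 0.5·32) × 16 = 464 mm².
0.6 F_u A_nv = 672.9 kN; 0.6 F_y A_gv = 792 kN → shear rupture governs the shear term.
R_n = 672.9 + 1.0 × 430 × 464 / 1000 = 872.4 kN.
Design strength φR_n = 0.75 × 872.4 = 654 kN.

654 kN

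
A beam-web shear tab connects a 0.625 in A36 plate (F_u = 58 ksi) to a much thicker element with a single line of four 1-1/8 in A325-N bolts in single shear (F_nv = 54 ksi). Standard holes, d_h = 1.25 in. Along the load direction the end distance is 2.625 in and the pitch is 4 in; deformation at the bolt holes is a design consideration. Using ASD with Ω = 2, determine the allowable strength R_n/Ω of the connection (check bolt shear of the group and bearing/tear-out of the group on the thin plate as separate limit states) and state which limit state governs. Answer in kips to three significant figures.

107 kips (bolt shear governs)

Bolt shear: A_b = π·1.125²/4 = 0.994 in²; R_n = 54 × 0.994 × 4 × 1 = 214.7 kips → 214.7 / 2 = 107 kips.
Bearing (1.2 l_c t F_u ≤ 2.4 d t F_u): upper limit = 2.4·1.125·0.625·58 = 97.87 kips.
  Edge l_c = 2.625 − 1.25/2 = 2 → r_n = 87 kips; interior l_c = 4 − 1.25 = 2.75 → r_n = 97.87 kips.
  R_n,bearing = 1·87 + 3·97.87 = 380.6 kips → 380.6 / 2 = 190 kips.
Bolt shear governs: 107 kips.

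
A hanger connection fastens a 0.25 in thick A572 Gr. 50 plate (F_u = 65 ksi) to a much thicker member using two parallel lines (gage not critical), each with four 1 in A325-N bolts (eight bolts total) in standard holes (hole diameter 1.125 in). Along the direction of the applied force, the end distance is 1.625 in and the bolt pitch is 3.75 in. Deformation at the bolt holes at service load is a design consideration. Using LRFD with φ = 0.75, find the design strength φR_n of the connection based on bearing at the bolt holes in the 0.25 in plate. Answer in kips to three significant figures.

Per bolt r_n = 1.2 l_c t F_u ≤ 2.4 d t F_u; upper limit = 2.4 × 1 × 0.25 × 65 = 39 kips.
Edge bolt: l_c = 1.625 − 1.125/2 = 1.062 in → 1.2 × 1.062 × 0.25 × 65 = 20.72 → r_n = 20.72 kips.
Interior bolts: l_c = 3.75 − 1.125 = 2.625 in → 1.2 × 2.625 × 0.25 × 65 = 51.19 → r_n = 39 kips.
R_n = 2 × 20.72 + 6 × 39 = 275.4 kips.
Design strength φR_n = 0.75 × 275.4 = 207 kips.

207 kips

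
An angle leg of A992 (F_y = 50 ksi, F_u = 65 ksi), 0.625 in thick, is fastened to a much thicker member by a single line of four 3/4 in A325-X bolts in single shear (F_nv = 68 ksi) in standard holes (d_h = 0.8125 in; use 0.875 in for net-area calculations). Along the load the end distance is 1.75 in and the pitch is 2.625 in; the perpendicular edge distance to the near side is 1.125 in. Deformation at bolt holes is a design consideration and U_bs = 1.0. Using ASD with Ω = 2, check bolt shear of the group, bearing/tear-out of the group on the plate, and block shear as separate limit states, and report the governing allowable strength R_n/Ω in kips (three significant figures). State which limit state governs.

60.1 kips (bolt shear governs)

Bolt shear: A_b = π·0.75²/4 = 0.4418 in²; R_n = 68 × 0.4418 × 4 × 1 = 120.2 kips → 120.2 / 2 = 60.1 kips.
Bearing: edge l_c = 1.344, r_n = 65.51 kips; interior l_c = 1.812, r_n = 73.12 kips; R_n = 65.51 + 3·73.12 = 284.9 kips → 142 kips.
Block shear: A_gv = 6.016, A_nv = 4.102, A_nt = 0.4297 in²; R_n = min(0.6F_uA_nv, 0.6F_yA_gv) + U_bs·F_u·A_nt = 187.9 kips → 93.9 kips.
Bolt shear governs: 60.1 kips.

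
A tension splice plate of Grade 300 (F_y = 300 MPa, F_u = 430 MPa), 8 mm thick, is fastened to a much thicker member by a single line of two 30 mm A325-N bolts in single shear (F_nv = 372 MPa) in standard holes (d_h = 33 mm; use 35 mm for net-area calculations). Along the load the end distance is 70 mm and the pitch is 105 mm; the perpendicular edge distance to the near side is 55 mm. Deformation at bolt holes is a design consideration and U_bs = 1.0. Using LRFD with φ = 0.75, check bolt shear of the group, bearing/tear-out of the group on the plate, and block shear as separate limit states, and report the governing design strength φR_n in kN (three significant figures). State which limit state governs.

Bolt shear: A_b = π·30²/4 = 706.9 mm²; R_n = 372 × 706.9 × 2 × 1 / 1000 = 525.9 kN → 0.75 × 525.9 = 394 kN.
Bearing: edge l_c = 53.5, r_n = 220.8 kN; interior l_c = 72, r_n = 247.7 kN; R_n = 220.8 + 1·247.7 = 468.5 kN → 351 kN.
Block shear: A_gv = 1400, A_nv = 980, A_nt = 300 mm²; R_n = min(0.6F_uA_nv, 0.6F_yA_gv) + U_bs·F_u·A_nt = 381 kN → 286 kN.
Block shear governs: 286 kN.

286 kN (block shear governs)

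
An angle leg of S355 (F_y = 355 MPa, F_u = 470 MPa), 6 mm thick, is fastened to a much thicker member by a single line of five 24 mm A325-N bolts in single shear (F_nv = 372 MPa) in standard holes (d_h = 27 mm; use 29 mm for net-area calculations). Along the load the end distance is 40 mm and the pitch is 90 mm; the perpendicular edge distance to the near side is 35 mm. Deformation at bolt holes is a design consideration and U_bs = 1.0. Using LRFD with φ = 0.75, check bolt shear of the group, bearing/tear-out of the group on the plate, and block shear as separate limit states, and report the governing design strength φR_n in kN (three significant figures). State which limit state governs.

Bolt shear: A_b = π·24²/4 = 452.4 mm²; R_n = 372 × 452.4 × 5 × 1 / 1000 = 841.4 kN → 0.75 × 841.4 = 631 kN.
Bearing: edge l_c = 26.5, r_n = 89.68 kN; interior l_c = 63, r_n = 162.4 kN; R_n = 89.68 + 4·162.4 = 739.4 kN → 555 kN.
Block shear: A_gv = 2400, A_nv = 1617, A_nt = 123 mm²; R_n = min(0.6F_uA_nv, 0.6F_yA_gv) + U_bs·F_u·A_nt = 513.8 kN → 385 kN.
Block shear governs: 385 kN.

385 kN (block shear governs)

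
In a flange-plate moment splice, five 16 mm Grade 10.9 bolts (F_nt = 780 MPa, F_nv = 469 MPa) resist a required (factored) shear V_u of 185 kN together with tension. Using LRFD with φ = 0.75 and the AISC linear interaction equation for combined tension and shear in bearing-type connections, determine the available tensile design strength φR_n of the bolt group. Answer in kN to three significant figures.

A_b = π·16²/4 = 201.1 mm²; f_rv = 185 × 1000 / (5 × 201.1) = 184 MPa.
F'_nt = 1.3 F_nt − (F_nt / φF_nv) f_rv = 1.3·780 − (780/(0.75·469))·184 = 605.9 MPa, capped at F_nt → F'_nt = 605.9 MPa.
R_n = F'_nt · A_b · n = 605.9 × 201.1 × 5 / 1000 = 609.1 kN.
Design strength φR_n = 0.75 × 609.1 = 457 kN.

457 kN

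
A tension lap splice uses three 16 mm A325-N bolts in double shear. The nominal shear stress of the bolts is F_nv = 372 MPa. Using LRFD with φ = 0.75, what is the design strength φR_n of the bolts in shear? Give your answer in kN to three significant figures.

A_b = π × 16² / 4 = 201.1 mm².
R_n = F_nv · A_b · n · n_s = 372 × 201.1 × 3 × 2 / 1000 = 448.8 kN.
Design strength φR_n = 0.75 × 448.8 = 337 kN.

337 kN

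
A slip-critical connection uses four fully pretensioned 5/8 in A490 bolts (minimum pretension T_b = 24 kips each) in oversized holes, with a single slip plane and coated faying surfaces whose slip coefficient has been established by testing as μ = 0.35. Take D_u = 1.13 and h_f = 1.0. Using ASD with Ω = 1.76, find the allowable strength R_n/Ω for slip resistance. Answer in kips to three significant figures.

21.6 kips

R_n = μ · D_u · h_f · T_b · n_s · n_b = 0.35 × 1.13 × 1.0 × 24 × 1 × 4 = 37.97 kips.
Allowable strength R_n/Ω = 37.97 / 1.76 = 21.6 kips.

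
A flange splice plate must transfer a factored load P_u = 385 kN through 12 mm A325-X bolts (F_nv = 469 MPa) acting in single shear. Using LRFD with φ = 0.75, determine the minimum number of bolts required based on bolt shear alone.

A_b = π·12²/4 = 113.1 mm².
Per-bolt design strength φR_n = 0.75 × 469 × 113.1 × 1 / 1000 = 39.78 kN.
n ≥ 385 / 39.78 = 9.678 → use 10 bolts.

10 bolts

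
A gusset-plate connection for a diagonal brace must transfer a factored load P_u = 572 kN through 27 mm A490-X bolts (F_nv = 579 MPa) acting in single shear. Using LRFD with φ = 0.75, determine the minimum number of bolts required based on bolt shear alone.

A_b = π·27²/4 = 572.6 mm².
Per-bolt design strength φR_n = 0.75 × 579 × 572.6 × 1 / 1000 = 248.6 kN.
n ≥ 572 / 248.6 = 2.301 → use 3 bolts.

3 bolts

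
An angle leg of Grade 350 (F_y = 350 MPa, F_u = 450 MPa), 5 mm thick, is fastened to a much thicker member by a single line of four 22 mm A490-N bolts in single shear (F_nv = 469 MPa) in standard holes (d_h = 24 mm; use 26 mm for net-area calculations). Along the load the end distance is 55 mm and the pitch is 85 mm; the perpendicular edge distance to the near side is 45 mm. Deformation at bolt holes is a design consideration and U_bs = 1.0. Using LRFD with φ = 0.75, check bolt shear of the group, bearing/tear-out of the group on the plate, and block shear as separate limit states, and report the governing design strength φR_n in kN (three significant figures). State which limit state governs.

Bolt shear: A_b = π·22²/4 = 380.1 mm²; R_n = 469 × 380.1 × 4 × 1 / 1000 = 713.1 kN → 0.75 × 713.1 = 535 kN.
Bearing: edge l_c = 43, r_n = 116.1 kN; interior l_c = 61, r_n = 118.8 kN; R_n = 116.1 + 3·118.8 = 472.5 kN → 354 kN.
Block shear: A_gv = 1550, A_nv = 1095, A_nt = 160 mm²; R_n = min(0.6F_uA_nv, 0.6F_yA_gv) + U_bs·F_u·A_nt = 367.7 kN → 276 kN.
Block shear governs: 276 kN.

276 kN (block shear governs)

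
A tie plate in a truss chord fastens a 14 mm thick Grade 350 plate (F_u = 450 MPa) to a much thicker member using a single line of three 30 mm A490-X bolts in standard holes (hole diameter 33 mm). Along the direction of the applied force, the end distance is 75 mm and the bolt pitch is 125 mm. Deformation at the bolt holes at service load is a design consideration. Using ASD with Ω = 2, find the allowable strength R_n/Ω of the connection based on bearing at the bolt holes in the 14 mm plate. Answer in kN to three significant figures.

675 kN

Per bolt r_n = 1.2 l_c t F_u ≤ 2.4 d t F_u; upper limit = 2.4 × 30 × 14 × 450 / 1000 = 453.6 kN.
Edge bolt: l_c = 75 − 33/2 = 58.5 mm → 1.2 × 58.5 × 14 × 450 / 1000 = 442.3 → r_n = 442.3 kN.
Interior bolts: l_c = 125 − 33 = 92 mm → 1.2 × 92 × 14 × 450 / 1000 = 695.5 → r_n = 453.6 kN.
R_n = 1 × 442.3 + 2 × 453.6 = 1349 kN.
Allowable strength R_n/Ω = 1349 / 2 = 675 kN.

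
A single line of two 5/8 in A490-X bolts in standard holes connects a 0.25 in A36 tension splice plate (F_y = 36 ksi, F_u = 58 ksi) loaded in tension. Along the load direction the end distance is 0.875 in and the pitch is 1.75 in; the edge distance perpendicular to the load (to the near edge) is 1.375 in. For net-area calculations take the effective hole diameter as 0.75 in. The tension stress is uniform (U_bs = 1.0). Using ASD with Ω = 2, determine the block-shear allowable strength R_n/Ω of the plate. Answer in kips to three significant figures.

13.8 kips

Shear plane L_v = 0.875 + 1·1.75 = 2.625 in; A_gv = 2.625 × 0.25 = 0.6562 in².
A_nv = (2.625 − 1.5·0.75) × 0.25 = 0.375 in².
A_nt = (1.375 − 0.5·0.75) × 0.25 = 0.25 in².
0.6 F_u A_nv = 13.05 kips; 0.6 F_y A_gv = 14.17 kips → shear rupture governs the shear term.
R_n = 13.05 + 1.0 × 58 × 0.25 = 27.55 kips.
Allowable strength R_n/Ω = 27.55 / 2 = 13.8 kips.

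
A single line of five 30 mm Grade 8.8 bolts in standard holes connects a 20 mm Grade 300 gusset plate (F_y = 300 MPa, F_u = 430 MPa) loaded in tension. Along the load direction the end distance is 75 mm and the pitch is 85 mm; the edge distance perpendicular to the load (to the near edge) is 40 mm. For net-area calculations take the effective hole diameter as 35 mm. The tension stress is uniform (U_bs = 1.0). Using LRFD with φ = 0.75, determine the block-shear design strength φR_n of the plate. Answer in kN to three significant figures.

Shear plane L_v = 75 + 4·85 = 415 mm; A_gv = 415 × 20 = 8300 mm².
A_nv = (415 − 4.5·35) × 20 = 5150 mm².
A_nt = (40 − 0.5·35) × 20 = 450 mm².
0.6 F_u A_nv = 1329 kN; 0.6 F_y A_gv = 1494 kN → shear rupture governs the shear term.
R_n = 1329 + 1.0 × 430 × 450 / 1000 = 1522 kN.
Design strength φR_n = 0.75 × 1522 = 1140 kN.

1140 kN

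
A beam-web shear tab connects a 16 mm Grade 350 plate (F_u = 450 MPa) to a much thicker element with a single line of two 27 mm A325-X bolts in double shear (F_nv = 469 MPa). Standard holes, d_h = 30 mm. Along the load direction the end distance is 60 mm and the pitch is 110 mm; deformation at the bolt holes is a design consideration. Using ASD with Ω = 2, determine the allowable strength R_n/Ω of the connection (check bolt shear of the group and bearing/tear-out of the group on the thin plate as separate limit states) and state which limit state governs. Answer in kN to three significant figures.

Bolt shear: A_b = π·27²/4 = 572.6 mm²; R_n = 469 × 572.6 × 2 × 2 / 1000 = 1074 kN → 1074 / 2 = 537 kN.
Bearing (1.2 l_c t F_u ≤ 2.4 d t F_u): upper limit = 2.4·27·16·450 / 1000 = 466.6 kN.
  Edge l_c = 60 − 30/2 = 45 → r_n = 388.8 kN; interior l_c = 110 − 30 = 80 → r_n = 466.6 kN.
  R_n,bearing = 1·388.8 + 1·466.6 = 855.4 kN → 855.4 / 2 = 428 kN.
Bearing governs: 428 kN.

428 kN (bearing governs)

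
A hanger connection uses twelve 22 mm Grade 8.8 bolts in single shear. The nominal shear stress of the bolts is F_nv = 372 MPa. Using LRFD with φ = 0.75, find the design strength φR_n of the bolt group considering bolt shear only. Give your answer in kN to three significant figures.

A_b = π × 22² / 4 = 380.1 mm².
R_n = F_nv · A_b · n · n_s = 372 × 380.1 × 12 × 1 / 1000 = 1697 kN.
Design strength φR_n = 0.75 × 1697 = 1270 kN.

1270 kN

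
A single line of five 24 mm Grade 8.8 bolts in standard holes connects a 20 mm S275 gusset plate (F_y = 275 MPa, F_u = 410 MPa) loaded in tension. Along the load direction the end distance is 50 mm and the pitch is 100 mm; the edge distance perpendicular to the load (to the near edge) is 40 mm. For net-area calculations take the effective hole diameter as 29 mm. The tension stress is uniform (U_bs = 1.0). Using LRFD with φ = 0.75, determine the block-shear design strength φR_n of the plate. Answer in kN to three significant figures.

1270 kN

Shear plane L_v = 50 + 4·100 = 450 mm; A_gv = 450 × 20 = 9000 mm².
A_nv = (450 − 4.5·29) × 20 = 6390 mm².
A_nt = (40 − 0.5·29) × 20 = 510 mm².
0.6 F_u A_nv = 1572 kN; 0.6 F_y A_gv = 1485 kN → shear yielding governs the shear term.
R_n = 1485 + 1.0 × 410 × 510 / 1000 = 1694 kN.
Design strength φR_n = 0.75 × 1694 = 1270 kN.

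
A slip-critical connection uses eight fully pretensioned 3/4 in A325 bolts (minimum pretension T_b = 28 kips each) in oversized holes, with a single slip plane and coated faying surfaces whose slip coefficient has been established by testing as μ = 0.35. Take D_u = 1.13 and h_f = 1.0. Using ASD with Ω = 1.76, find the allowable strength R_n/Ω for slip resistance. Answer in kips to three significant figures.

50.3 kips

R_n = μ · D_u · h_f · T_b · n_s · n_b = 0.35 × 1.13 × 1.0 × 28 × 1 × 8 = 88.59 kips.
Allowable strength R_n/Ω = 88.59 / 1.76 = 50.3 kips.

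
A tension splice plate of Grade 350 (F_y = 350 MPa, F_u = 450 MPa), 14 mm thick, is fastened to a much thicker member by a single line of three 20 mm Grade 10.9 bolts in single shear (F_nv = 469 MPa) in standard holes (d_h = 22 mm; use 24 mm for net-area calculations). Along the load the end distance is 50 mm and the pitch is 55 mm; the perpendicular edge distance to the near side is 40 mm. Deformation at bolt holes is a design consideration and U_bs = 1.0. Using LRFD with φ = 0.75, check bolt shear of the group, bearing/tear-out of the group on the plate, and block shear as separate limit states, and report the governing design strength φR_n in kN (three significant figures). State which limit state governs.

332 kN (bolt shear governs)

Bolt shear: A_b = π·20²/4 = 314.2 mm²; R_n = 469 × 314.2 × 3 × 1 / 1000 = 442 kN → 0.75 × 442 = 332 kN.
Bearing: edge l_c = 39, r_n = 294.8 kN; interior l_c = 33, r_n = 249.5 kN; R_n = 294.8 + 2·249.5 = 793.8 kN → 595 kN.
Block shear: A_gv = 2240, A_nv = 1400, A_nt = 392 mm²; R_n = min(0.6F_uA_nv, 0.6F_yA_gv) + U_bs·F_u·A_nt = 554.4 kN → 416 kN.
Bolt shear governs: 332 kN.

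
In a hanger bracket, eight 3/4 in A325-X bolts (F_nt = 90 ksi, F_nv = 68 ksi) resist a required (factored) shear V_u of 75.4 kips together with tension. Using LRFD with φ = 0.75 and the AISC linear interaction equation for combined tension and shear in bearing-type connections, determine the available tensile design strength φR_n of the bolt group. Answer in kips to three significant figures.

A_b = π·0.75²/4 = 0.4418 in²; f_rv = 75.4 / (8 × 0.4418) = 21.33 ksi.
F'_nt = 1.3 F_nt − (F_nt / φF_nv) f_rv = 1.3·90 − (90/(0.75·68))·21.33 = 79.35 ksi, capped at F_nt → F'_nt = 79.35 ksi.
R_n = F'_nt · A_b · n = 79.35 × 0.4418 × 8 = 280.5 kips.
Design strength φR_n = 0.75 × 280.5 = 210 kips.

210 kips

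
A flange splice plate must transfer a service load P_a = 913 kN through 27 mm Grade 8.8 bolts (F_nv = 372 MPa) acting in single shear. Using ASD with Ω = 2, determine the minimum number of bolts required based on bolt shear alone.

A_b = π·27²/4 = 572.6 mm².
Per-bolt allowable strength R_n/Ω = 372 × 572.6 × 1 / 1000 / 2 = 106.5 kN.
n ≥ 913 / 106.5 = 8.573 → use 9 bolts.

9 bolts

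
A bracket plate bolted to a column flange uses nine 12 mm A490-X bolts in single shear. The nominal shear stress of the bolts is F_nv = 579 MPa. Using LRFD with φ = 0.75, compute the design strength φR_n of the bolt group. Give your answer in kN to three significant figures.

442 kN

A_b = π × 12² / 4 = 113.1 mm².
R_n = F_nv · A_b · n · n_s = 579 × 113.1 × 9 × 1 / 1000 = 589.4 kN.
Design strength φR_n = 0.75 × 589.4 = 442 kN.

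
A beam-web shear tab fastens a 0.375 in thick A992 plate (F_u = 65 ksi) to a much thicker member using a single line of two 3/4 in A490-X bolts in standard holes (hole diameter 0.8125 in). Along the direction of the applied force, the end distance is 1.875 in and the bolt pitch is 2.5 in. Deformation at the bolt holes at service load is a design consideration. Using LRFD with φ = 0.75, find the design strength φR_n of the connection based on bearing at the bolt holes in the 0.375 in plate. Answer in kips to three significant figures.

65.1 kips

Per bolt r_n = 1.2 l_c t F_u ≤ 2.4 d t F_u; upper limit = 2.4 × 0.75 × 0.375 × 65 = 43.87 kips.
Edge bolt: l_c = 1.875 − 0.8125/2 = 1.469 in → 1.2 × 1.469 × 0.375 × 65 = 42.96 → r_n = 42.96 kips.
Interior bolts: l_c = 2.5 − 0.8125 = 1.688 in → 1.2 × 1.688 × 0.375 × 65 = 49.36 → r_n = 43.87 kips.
R_n = 1 × 42.96 + 1 × 43.87 = 86.84 kips.
Design strength φR_n = 0.75 × 86.84 = 65.1 kips.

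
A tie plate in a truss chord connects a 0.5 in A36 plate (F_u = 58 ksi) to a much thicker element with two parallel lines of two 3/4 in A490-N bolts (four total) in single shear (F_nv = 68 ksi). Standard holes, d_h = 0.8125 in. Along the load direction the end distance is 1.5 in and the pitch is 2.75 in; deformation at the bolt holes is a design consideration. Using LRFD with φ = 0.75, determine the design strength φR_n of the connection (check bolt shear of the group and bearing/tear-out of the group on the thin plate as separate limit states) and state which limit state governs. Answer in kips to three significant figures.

Bolt shear: A_b = π·0.75²/4 = 0.4418 in²; R_n = 68 × 0.4418 × 4 × 1 = 120.2 kips → 0.75 × 120.2 = 90.1 kips.
Bearing (1.2 l_c t F_u ≤ 2.4 d t F_u): upper limit = 2.4·0.75·0.5·58 = 52.2 kips.
  Edge l_c = 1.5 − 0.8125/2 = 1.094 → r_n = 38.06 kips; interior l_c = 2.75 − 0.8125 = 1.938 → r_n = 52.2 kips.
  R_n,bearing = 2·38.06 + 2·52.2 = 180.5 kips → 0.75 × 180.5 = 135 kips.
Bolt shear governs: 90.1 kips.

90.1 kips (bolt shear governs)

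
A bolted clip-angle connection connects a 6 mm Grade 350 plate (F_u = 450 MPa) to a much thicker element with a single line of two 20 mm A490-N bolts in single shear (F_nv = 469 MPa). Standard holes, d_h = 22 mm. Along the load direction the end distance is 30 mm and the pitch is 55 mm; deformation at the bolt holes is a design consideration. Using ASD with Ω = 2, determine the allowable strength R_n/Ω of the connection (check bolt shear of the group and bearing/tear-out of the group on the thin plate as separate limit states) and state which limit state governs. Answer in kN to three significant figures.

84.2 kN (bearing governs)

Bolt shear: A_b = π·20²/4 = 314.2 mm²; R_n = 469 × 314.2 × 2 × 1 / 1000 = 294.7 kN → 294.7 / 2 = 147 kN.
Bearing (1.2 l_c t F_u ≤ 2.4 d t F_u): upper limit = 2.4·20·6·450 / 1000 = 129.6 kN.
  Edge l_c = 30 − 22/2 = 19 → r_n = 61.56 kN; interior l_c = 55 − 22 = 33 → r_n = 106.9 kN.
  R_n,bearing = 1·61.56 + 1·106.9 = 168.5 kN → 168.5 / 2 = 84.2 kN.
Bearing governs: 84.2 kN.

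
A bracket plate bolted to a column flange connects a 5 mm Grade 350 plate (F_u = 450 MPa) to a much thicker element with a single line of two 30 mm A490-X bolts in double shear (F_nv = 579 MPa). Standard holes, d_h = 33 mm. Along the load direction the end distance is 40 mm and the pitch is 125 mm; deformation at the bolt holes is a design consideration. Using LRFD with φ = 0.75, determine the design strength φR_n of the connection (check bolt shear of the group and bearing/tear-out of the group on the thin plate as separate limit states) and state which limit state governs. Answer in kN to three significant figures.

169 kN (bearing governs)

Bolt shear: A_b = π·30²/4 = 706.9 mm²; R_n = 579 × 706.9 × 2 × 2 / 1000 = 1637 kN → 0.75 × 1637 = 1230 kN.
Bearing (1.2 l_c t F_u ≤ 2.4 d t F_u): upper limit = 2.4·30·5·450 / 1000 = 162 kN.
  Edge l_c = 40 − 33/2 = 23.5 → r_n = 63.45 kN; interior l_c = 125 − 33 = 92 → r_n = 162 kN.
  R_n,bearing = 1·63.45 + 1·162 = 225.4 kN → 0.75 × 225.4 = 169 kN.
Bearing governs: 169 kN.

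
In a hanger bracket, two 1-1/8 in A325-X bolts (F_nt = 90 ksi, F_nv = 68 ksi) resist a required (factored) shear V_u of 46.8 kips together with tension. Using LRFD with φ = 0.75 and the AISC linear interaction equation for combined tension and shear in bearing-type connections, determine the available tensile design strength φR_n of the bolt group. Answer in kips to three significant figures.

113 kips

A_b = π·1.125²/4 = 0.994 in²; f_rv = 46.8 / (2 × 0.994) = 23.54 ksi.
F'_nt = 1.3 F_nt − (F_nt / φF_nv) f_rv = 1.3·90 − (90/(0.75·68))·23.54 = 75.46 ksi, capped at F_nt → F'_nt = 75.46 ksi.
R_n = F'_nt · A_b · n = 75.46 × 0.994 × 2 = 150 kips.
Design strength φR_n = 0.75 × 150 = 113 kips.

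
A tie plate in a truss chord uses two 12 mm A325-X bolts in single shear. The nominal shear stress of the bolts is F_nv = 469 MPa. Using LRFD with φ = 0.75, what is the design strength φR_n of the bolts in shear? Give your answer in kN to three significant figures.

79.6 kN

A_b = π × 12² / 4 = 113.1 mm².
R_n = F_nv · A_b · n · n_s = 469 × 113.1 × 2 × 1 / 1000 = 106.1 kN.
Design strength φR_n = 0.75 × 106.1 = 79.6 kN.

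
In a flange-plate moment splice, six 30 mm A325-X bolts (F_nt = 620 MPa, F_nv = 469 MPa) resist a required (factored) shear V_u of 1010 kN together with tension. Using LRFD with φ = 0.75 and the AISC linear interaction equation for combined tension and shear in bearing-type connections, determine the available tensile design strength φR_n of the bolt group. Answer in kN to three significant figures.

A_b = π·30²/4 = 706.9 mm²; f_rv = 1010 × 1000 / (6 × 706.9) = 238.1 MPa.
F'_nt = 1.3 F_nt − (F_nt / φF_nv) f_rv = 1.3·620 − (620/(0.75·469))·238.1 = 386.2 MPa, capped at F_nt → F'_nt = 386.2 MPa.
R_n = F'_nt · A_b · n = 386.2 × 706.9 × 6 / 1000 = 1638 kN.
Design strength φR_n = 0.75 × 1638 = 1230 kN.

1230 kN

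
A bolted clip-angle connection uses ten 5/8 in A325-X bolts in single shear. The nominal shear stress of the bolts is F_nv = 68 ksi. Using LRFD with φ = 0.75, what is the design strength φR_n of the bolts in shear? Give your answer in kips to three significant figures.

A_b = π × 0.625² / 4 = 0.3068 in².
R_n = F_nv · A_b · n · n_s = 68 × 0.3068 × 10 × 1 = 208.6 kips.
Design strength φR_n = 0.75 × 208.6 = 156 kips.

156 kips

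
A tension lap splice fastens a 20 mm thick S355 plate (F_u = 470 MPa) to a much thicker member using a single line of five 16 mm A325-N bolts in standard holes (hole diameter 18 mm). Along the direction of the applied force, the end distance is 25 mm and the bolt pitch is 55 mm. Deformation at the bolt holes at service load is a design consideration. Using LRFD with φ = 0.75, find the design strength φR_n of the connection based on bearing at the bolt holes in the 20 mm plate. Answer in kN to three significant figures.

Per bolt r_n = 1.2 l_c t F_u ≤ 2.4 d t F_u; upper limit = 2.4 × 16 × 20 × 470 / 1000 = 361 kN.
Edge bolt: l_c = 25 − 18/2 = 16 mm → 1.2 × 16 × 20 × 470 / 1000 = 180.5 → r_n = 180.5 kN.
Interior bolts: l_c = 55 − 18 = 37 mm → 1.2 × 37 × 20 × 470 / 1000 = 417.4 → r_n = 361 kN.
R_n = 1 × 180.5 + 4 × 361 = 1624 kN.
Design strength φR_n = 0.75 × 1624 = 1220 kN.

1220 kN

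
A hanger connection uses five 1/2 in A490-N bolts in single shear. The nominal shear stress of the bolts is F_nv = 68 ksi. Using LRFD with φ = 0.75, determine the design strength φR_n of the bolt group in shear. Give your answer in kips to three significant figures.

50.1 kips

A_b = π × 0.5² / 4 = 0.1963 in².
R_n = F_nv · A_b · n · n_s = 68 × 0.1963 × 5 × 1 = 66.76 kips.
Design strength φR_n = 0.75 × 66.76 = 50.1 kips.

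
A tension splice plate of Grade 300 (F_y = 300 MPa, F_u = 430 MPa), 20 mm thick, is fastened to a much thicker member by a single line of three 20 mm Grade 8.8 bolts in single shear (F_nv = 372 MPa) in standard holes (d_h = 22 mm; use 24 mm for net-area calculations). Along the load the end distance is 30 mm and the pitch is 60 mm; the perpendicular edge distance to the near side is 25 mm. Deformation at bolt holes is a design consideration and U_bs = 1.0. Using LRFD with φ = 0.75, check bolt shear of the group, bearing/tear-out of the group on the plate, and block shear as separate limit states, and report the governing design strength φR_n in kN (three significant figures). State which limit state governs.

Bolt shear: A_b = π·20²/4 = 314.2 mm²; R_n = 372 × 314.2 × 3 × 1 / 1000 = 350.6 kN → 0.75 × 350.6 = 263 kN.
Bearing: edge l_c = 19, r_n = 196.1 kN; interior l_c = 38, r_n = 392.2 kN; R_n = 196.1 + 2·392.2 = 980.4 kN → 735 kN.
Block shear: A_gv = 3000, A_nv = 1800, A_nt = 260 mm²; R_n = min(0.6F_uA_nv, 0.6F_yA_gv) + U_bs·F_u·A_nt = 576.2 kN → 432 kN.
Bolt shear governs: 263 kN.

263 kN (bolt shear governs)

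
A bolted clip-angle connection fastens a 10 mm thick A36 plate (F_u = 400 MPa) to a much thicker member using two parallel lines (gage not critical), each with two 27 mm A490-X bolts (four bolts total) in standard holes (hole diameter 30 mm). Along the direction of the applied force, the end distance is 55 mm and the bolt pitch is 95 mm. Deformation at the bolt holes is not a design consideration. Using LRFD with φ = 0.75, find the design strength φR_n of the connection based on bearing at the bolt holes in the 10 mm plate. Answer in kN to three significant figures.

Per bolt r_n = 1.5 l_c t F_u ≤ 3.0 d t F_u; upper limit = 3.0 × 27 × 10 × 400 / 1000 = 324 kN.
Edge bolt: l_c = 55 − 30/2 = 40 mm → 1.5 × 40 × 10 × 400 / 1000 = 240 → r_n = 240 kN.
Interior bolts: l_c = 95 − 30 = 65 mm → 1.5 × 65 × 10 × 400 / 1000 = 390 → r_n = 324 kN.
R_n = 2 × 240 + 2 × 324 = 1128 kN.
Design strength φR_n = 0.75 × 1128 = 846 kN.

846 kN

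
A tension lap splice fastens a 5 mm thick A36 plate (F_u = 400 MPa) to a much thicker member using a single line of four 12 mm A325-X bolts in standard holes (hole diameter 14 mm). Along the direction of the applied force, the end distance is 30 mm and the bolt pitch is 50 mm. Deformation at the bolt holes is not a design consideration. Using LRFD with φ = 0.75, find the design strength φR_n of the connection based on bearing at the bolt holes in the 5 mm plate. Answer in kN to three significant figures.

214 kN

Per bolt r_n = 1.5 l_c t F_u ≤ 3.0 d t F_u; upper limit = 3.0 × 12 × 5 × 400 / 1000 = 72 kN.
Edge bolt: l_c = 30 − 14/2 = 23 mm → 1.5 × 23 × 5 × 400 / 1000 = 69 → r_n = 69 kN.
Interior bolts: l_c = 50 − 14 = 36 mm → 1.5 × 36 × 5 × 400 / 1000 = 108 → r_n = 72 kN.
R_n = 1 × 69 + 3 × 72 = 285 kN.
Design strength φR_n = 0.75 × 285 = 214 kN.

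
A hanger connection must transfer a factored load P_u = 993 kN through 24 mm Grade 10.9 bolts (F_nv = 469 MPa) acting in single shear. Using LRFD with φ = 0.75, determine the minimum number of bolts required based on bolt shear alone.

7 bolts

A_b = π·24²/4 = 452.4 mm².
Per-bolt design strength φR_n = 0.75 × 469 × 452.4 × 1 / 1000 = 159.1 kN.
n ≥ 993 / 159.1 = 6.24 → use 7 bolts.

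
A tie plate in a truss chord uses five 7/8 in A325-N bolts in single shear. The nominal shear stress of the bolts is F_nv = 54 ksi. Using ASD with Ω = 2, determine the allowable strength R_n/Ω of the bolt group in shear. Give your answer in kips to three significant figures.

A_b = π × 0.875² / 4 = 0.6013 in².
R_n = F_nv · A_b · n · n_s = 54 × 0.6013 × 5 × 1 = 162.4 kips.
Allowable strength R_n/Ω = 162.4 / 2 = 81.2 kips.

81.2 kips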